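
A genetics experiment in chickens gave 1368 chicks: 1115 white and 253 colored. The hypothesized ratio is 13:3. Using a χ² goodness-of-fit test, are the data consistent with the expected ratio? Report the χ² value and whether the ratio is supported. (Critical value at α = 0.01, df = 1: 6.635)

Under the 13:3 hypothesis (Σ ratio = 16, N = 1368):
  white: 1368 × 13/16 = 1111.5
  colored: 1368 × 3/16 = 256.5
χ² = Σ (O − E)² / E
  white: (1115 − 1111.5)² / 1111.5 = 0.0110
  colored: (253 − 256.5)² / 256.5 = 0.0478
χ² = 0.0110 + 0.0478 = 0.0588 ≈ 0.059
Degrees of freedom = 2 − 1 = 1; critical value at α = 0.01 is 6.635.
Since 0.059 < 6.635, we fail to reject the null hypothesis — the data are consistent with the 13:3 ratio.

0.059; consistent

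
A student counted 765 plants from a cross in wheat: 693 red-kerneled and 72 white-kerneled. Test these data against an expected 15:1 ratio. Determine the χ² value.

13.052

Total ratio parts = 16. Expected numbers out of 765:
  red-kerneled: 765 × 15/16 = 717.1875
  white-kerneled: 765 × 1/16 = 47.8125
χ² = Σ (O − E)² / E
  red-kerneled: (693 − 717.1875)² / 717.1875 = 0.8157
  white-kerneled: (72 − 47.8125)² / 47.8125 = 12.2360
χ² = 0.8157 + 12.2360 = 13.0517 ≈ 13.052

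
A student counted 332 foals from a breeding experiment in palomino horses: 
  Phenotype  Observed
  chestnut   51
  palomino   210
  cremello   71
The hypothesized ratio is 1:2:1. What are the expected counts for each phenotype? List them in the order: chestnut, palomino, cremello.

The 1:2:1 ratio has 4 parts, so with N = 332 the expected counts are:
  chestnut: 332 × 1/4 = 83
  palomino: 332 × 2/4 = 166
  cremello: 332 × 1/4 = 83

83, 166, 83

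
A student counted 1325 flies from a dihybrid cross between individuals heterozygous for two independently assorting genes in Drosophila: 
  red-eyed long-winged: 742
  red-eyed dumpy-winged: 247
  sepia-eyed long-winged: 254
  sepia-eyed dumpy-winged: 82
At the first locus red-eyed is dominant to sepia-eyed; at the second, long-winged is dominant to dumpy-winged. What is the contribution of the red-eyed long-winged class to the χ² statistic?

0.015

A dihybrid F₂ with independent assortment and complete dominance at both loci gives a 9:3:3:1 phenotypic ratio.
Total ratio parts = 16. Expected numbers out of 1325:
  red-eyed long-winged: 1325 × 9/16 = 745.3125
  red-eyed dumpy-winged: 1325 × 3/16 = 248.4375
  sepia-eyed long-winged: 1325 × 3/16 = 248.4375
  sepia-eyed dumpy-winged: 1325 × 1/16 = 82.8125
Contribution of red-eyed long-winged: (742 − 745.3125)² / 745.3125 = 0.0147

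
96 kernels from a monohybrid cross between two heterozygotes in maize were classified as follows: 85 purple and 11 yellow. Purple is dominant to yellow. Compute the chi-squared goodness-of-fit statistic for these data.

9.389

For a monohybrid cross between heterozygotes with complete dominance, the expected phenotypic ratio is 3:1.
Under the 3:1 hypothesis (Σ ratio = 4, N = 96):
  purple: 96 × 3/4 = 72
  yellow: 96 × 1/4 = 24
χ² = Σ (O − E)² / E
  purple: (85 − 72)² / 72 = 2.3472
  yellow: (11 − 24)² / 24 = 7.0417
χ² = 2.3472 + 7.0417 = 9.3889 ≈ 9.389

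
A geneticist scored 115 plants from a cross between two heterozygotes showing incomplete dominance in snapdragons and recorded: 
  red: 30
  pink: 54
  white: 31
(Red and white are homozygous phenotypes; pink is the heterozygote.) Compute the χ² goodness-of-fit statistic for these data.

0.443

With incomplete dominance, a heterozygote × heterozygote cross gives a 1:2:1 phenotypic ratio.
The 1:2:1 ratio has 4 parts, so with N = 115 the expected counts are:
  red: 115 × 1/4 = 28.75
  pink: 115 × 2/4 = 57.5
  white: 115 × 1/4 = 28.75
χ² = Σ (O − E)² / E
  red: (30 − 28.75)² / 28.75 = 0.0543
  pink: (54 − 57.5)² / 57.5 = 0.2130
  white: (31 − 28.75)² / 28.75 = 0.1761
χ² = 0.0543 + 0.2130 + 0.1761 = 0.4434 ≈ 0.443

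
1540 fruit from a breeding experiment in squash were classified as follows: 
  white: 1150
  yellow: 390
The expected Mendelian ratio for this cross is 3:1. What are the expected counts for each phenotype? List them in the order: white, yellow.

The 3:1 ratio has 4 parts, so with N = 1540 the expected counts are:
  white: 1540 × 3/4 = 1155
  yellow: 1540 × 1/4 = 385

1155, 385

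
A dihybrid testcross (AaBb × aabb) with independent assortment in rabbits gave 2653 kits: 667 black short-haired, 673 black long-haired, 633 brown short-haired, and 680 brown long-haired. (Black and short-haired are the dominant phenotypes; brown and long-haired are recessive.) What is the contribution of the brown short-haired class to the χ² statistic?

A dihybrid testcross with independent assortment gives a 1:1:1:1 ratio.
Expected counts for N = 2653 under a 1:1:1:1 ratio (total parts = 4):
  black short-haired: 2653 × 1/4 = 663.25
  black long-haired: 2653 × 1/4 = 663.25
  brown short-haired: 2653 × 1/4 = 663.25
  brown long-haired: 2653 × 1/4 = 663.25
Contribution of brown short-haired: (633 − 663.25)² / 663.25 = 1.3797

1.380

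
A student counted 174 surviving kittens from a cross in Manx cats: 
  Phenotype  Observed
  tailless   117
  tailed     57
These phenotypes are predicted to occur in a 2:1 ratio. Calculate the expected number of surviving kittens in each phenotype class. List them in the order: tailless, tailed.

116, 58

The 2:1 ratio has 3 parts, so with N = 174 the expected counts are:
  tailless: 174 × 2/3 = 116
  tailed: 174 × 1/3 = 58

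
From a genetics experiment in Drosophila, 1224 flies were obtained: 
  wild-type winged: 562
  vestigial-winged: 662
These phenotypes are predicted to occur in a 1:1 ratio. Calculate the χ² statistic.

Under the 1:1 hypothesis (Σ ratio = 2, N = 1224):
  wild-type winged: 1224 × 1/2 = 612
  vestigial-winged: 1224 × 1/2 = 612
χ² = Σ (O − E)² / E
  wild-type winged: (562 − 612)² / 612 = 4.0850
  vestigial-winged: (662 − 612)² / 612 = 4.0850
χ² = 4.0850 + 4.0850 = 8.170

8.170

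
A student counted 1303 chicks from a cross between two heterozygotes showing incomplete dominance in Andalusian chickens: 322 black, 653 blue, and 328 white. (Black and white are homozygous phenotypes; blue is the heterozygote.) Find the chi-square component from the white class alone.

0.016

With incomplete dominance, a heterozygote × heterozygote cross gives a 1:2:1 phenotypic ratio.
The 1:2:1 ratio has 4 parts, so with N = 1303 the expected counts are:
  black: 1303 × 1/4 = 325.75
  blue: 1303 × 2/4 = 651.5
  white: 1303 × 1/4 = 325.75
Contribution of white: (328 − 325.75)² / 325.75 = 0.0155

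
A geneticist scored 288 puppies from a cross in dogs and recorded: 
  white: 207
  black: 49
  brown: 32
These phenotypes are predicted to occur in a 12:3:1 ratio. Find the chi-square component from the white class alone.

Under the 12:3:1 hypothesis (Σ ratio = 16, N = 288):
  white: 288 × 12/16 = 216
  black: 288 × 3/16 = 54
  brown: 288 × 1/16 = 18
Contribution of white: (207 − 216)² / 216 = 0.3750

0.375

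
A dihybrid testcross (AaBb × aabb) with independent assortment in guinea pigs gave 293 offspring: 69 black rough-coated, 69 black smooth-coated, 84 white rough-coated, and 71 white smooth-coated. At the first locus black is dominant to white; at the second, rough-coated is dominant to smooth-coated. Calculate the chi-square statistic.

A dihybrid testcross with independent assortment gives a 1:1:1:1 ratio.
Total ratio parts = 4. Expected numbers out of 293:
  black rough-coated: 293 × 1/4 = 73.25
  black smooth-coated: 293 × 1/4 = 73.25
  white rough-coated: 293 × 1/4 = 73.25
  white smooth-coated: 293 × 1/4 = 73.25
χ² = Σ (O − E)² / E
  black rough-coated: (69 − 73.25)² / 73.25 = 0.2466
  black smooth-coated: (69 − 73.25)² / 73.25 = 0.2466
  white rough-coated: (84 − 73.25)² / 73.25 = 1.5776
  white smooth-coated: (71 − 73.25)² / 73.25 = 0.0691
χ² = 0.2466 + 0.2466 + 1.5776 + 0.0691 = 2.1399 ≈ 2.140

2.140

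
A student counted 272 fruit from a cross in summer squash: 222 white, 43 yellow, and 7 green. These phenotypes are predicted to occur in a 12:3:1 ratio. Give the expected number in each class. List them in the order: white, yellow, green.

Total ratio parts = 16. Expected numbers out of 272:
  white: 272 × 12/16 = 204
  yellow: 272 × 3/16 = 51
  green: 272 × 1/16 = 17

204, 51, 17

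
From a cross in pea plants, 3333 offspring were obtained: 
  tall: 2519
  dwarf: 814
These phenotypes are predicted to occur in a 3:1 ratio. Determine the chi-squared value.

0.593

Under the 3:1 hypothesis (Σ ratio = 4, N = 3333):
  tall: 3333 × 3/4 = 2499.75
  dwarf: 3333 × 1/4 = 833.25
χ² = Σ (O − E)² / E
  tall: (2519 − 2499.75)² / 2499.75 = 0.1482
  dwarf: (814 − 833.25)² / 833.25 = 0.4447
χ² = 0.1482 + 0.4447 = 0.5929 ≈ 0.593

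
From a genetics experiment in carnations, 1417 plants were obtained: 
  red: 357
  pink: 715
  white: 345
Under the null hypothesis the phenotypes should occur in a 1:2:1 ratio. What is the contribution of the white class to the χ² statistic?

0.242

Expected counts for N = 1417 under a 1:2:1 ratio (total parts = 4):
  red: 1417 × 1/4 = 354.25
  pink: 1417 × 2/4 = 708.5
  white: 1417 × 1/4 = 354.25
Contribution of white: (345 − 354.25)² / 354.25 = 0.2415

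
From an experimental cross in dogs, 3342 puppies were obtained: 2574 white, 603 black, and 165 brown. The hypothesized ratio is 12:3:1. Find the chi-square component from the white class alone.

1.818

Total ratio parts = 16. Expected numbers out of 3342:
  white: 3342 × 12/16 = 2506.5
  black: 3342 × 3/16 = 626.625
  brown: 3342 × 1/16 = 208.875
Contribution of white: (2574 − 2506.5)² / 2506.5 = 1.8178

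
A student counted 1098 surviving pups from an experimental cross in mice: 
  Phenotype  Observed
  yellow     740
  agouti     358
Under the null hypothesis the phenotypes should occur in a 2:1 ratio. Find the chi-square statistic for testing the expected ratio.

The 2:1 ratio has 3 parts, so with N = 1098 the expected counts are:
  yellow: 1098 × 2/3 = 732
  agouti: 1098 × 1/3 = 366
χ² = Σ (O − E)² / E
  yellow: (740 − 732)² / 732 = 0.0874
  agouti: (358 − 366)² / 366 = 0.1749
χ² = 0.0874 + 0.1749 = 0.2623 ≈ 0.262

0.262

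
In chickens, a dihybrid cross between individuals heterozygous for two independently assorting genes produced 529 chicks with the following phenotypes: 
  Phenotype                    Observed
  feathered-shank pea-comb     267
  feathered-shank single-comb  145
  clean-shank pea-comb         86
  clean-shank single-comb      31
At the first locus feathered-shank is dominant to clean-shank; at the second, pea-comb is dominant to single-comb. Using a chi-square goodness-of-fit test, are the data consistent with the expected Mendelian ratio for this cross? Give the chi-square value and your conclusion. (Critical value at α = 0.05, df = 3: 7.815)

A dihybrid F₂ with independent assortment and complete dominance at both loci gives a 9:3:3:1 phenotypic ratio.
Under the 9:3:3:1 hypothesis (Σ ratio = 16, N = 529):
  feathered-shank pea-comb: 529 × 9/16 = 297.5625
  feathered-shank single-comb: 529 × 3/16 = 99.1875
  clean-shank pea-comb: 529 × 3/16 = 99.1875
  clean-shank single-comb: 529 × 1/16 = 33.0625
χ² = Σ (O − E)² / E
  feathered-shank pea-comb: (267 − 297.5625)² / 297.5625 = 3.1391
  feathered-shank single-comb: (145 − 99.1875)² / 99.1875 = 21.1598
  clean-shank pea-comb: (86 − 99.1875)² / 99.1875 = 1.7533
  clean-shank single-comb: (31 − 33.0625)² / 33.0625 = 0.1287
χ² = 3.1391 + 21.1598 + 1.7533 + 0.1287 = 26.1809 ≈ 26.181
Degrees of freedom = 4 − 1 = 3; critical value at α = 0.05 is 7.815.
Since 26.181 > 7.815, we reject the null hypothesis — the data do not fit the 9:3:3:1 ratio.

26.181; not consistent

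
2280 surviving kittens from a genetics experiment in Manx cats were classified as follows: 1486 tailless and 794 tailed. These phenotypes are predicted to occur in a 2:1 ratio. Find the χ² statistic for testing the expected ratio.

Under the 2:1 hypothesis (Σ ratio = 3, N = 2280):
  tailless: 2280 × 2/3 = 1520
  tailed: 2280 × 1/3 = 760
χ² = Σ (O − E)² / E
  tailless: (1486 − 1520)² / 1520 = 0.7605
  tailed: (794 − 760)² / 760 = 1.5211
χ² = 0.7605 + 1.5211 = 2.2816 ≈ 2.282

2.282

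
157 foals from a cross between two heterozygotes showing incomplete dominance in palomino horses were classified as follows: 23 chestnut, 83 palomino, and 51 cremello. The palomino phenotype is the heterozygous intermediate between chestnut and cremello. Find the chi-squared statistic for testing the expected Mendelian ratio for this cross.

With incomplete dominance, a heterozygote × heterozygote cross gives a 1:2:1 phenotypic ratio.
Expected counts for N = 157 under a 1:2:1 ratio (total parts = 4):
  chestnut: 157 × 1/4 = 39.25
  palomino: 157 × 2/4 = 78.5
  cremello: 157 × 1/4 = 39.25
χ² = Σ (O − E)² / E
  chestnut: (23 − 39.25)² / 39.25 = 6.7277
  palomino: (83 − 78.5)² / 78.5 = 0.2580
  cremello: (51 − 39.25)² / 39.25 = 3.5175
χ² = 6.7277 + 0.2580 + 3.5175 = 10.5032 ≈ 10.503

10.503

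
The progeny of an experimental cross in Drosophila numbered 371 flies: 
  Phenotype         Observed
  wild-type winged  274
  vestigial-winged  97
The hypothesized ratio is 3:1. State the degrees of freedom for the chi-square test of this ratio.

A goodness-of-fit test with 2 phenotype classes has df = 2 − 1 = 1.

1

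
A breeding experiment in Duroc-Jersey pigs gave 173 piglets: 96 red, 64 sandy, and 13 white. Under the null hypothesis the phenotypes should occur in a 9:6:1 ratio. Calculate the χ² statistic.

Expected counts for N = 173 under a 9:6:1 ratio (total parts = 16):
  red: 173 × 9/16 = 97.3125
  sandy: 173 × 6/16 = 64.875
  white: 173 × 1/16 = 10.8125
χ² = Σ (O − E)² / E
  red: (96 − 97.3125)² / 97.3125 = 0.0177
  sandy: (64 − 64.875)² / 64.875 = 0.0118
  white: (13 − 10.8125)² / 10.8125 = 0.4426
χ² = 0.0177 + 0.0118 + 0.4426 = 0.4721 ≈ 0.472

0.472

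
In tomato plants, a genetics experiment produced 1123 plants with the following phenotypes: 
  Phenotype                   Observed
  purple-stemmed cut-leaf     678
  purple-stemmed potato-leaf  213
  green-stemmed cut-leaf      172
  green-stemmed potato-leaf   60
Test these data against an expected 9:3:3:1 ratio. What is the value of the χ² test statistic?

11.965

Total ratio parts = 16. Expected numbers out of 1123:
  purple-stemmed cut-leaf: 1123 × 9/16 = 631.6875
  purple-stemmed potato-leaf: 1123 × 3/16 = 210.5625
  green-stemmed cut-leaf: 1123 × 3/16 = 210.5625
  green-stemmed potato-leaf: 1123 × 1/16 = 70.1875
χ² = Σ (O − E)² / E
  purple-stemmed cut-leaf: (678 − 631.6875)² / 631.6875 = 3.3954
  purple-stemmed potato-leaf: (213 − 210.5625)² / 210.5625 = 0.0282
  green-stemmed cut-leaf: (172 − 210.5625)² / 210.5625 = 7.0624
  green-stemmed potato-leaf: (60 − 70.1875)² / 70.1875 = 1.4787
χ² = 3.3954 + 0.0282 + 7.0624 + 1.4787 = 11.9647 ≈ 11.965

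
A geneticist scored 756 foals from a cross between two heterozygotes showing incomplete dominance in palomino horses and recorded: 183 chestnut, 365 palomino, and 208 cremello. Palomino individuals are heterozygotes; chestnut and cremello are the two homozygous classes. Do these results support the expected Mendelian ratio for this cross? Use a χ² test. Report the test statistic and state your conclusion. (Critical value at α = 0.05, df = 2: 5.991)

With incomplete dominance, a heterozygote × heterozygote cross gives a 1:2:1 phenotypic ratio.
Under the 1:2:1 hypothesis (Σ ratio = 4, N = 756):
  chestnut: 756 × 1/4 = 189
  palomino: 756 × 2/4 = 378
  cremello: 756 × 1/4 = 189
χ² = Σ (O − E)² / E
  chestnut: (183 − 189)² / 189 = 0.1905
  palomino: (365 − 378)² / 378 = 0.4471
  cremello: (208 − 189)² / 189 = 1.9101
χ² = 0.1905 + 0.4471 + 1.9101 = 2.5477 ≈ 2.548
Degrees of freedom = 3 − 1 = 2; critical value at α = 0.05 is 5.991.
Since 2.548 < 5.991, we fail to reject the null hypothesis — the data are consistent with the 1:2:1 ratio.

2.548; consistent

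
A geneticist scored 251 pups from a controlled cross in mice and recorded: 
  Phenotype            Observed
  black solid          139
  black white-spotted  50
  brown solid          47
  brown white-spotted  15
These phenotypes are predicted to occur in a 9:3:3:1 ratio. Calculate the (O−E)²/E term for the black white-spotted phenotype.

0.183

Total ratio parts = 16. Expected numbers out of 251:
  black solid: 251 × 9/16 = 141.1875
  black white-spotted: 251 × 3/16 = 47.0625
  brown solid: 251 × 3/16 = 47.0625
  brown white-spotted: 251 × 1/16 = 15.6875
Contribution of black white-spotted: (50 − 47.0625)² / 47.0625 = 0.1833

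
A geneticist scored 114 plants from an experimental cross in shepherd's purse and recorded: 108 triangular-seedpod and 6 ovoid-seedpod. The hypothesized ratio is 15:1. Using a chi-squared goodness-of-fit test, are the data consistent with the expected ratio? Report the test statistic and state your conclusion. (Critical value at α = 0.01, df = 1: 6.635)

0.189; consistent

Expected counts for N = 114 under a 15:1 ratio (total parts = 16):
  triangular-seedpod: 114 × 15/16 = 106.875
  ovoid-seedpod: 114 × 1/16 = 7.125
χ² = Σ (O − E)² / E
  triangular-seedpod: (108 − 106.875)² / 106.875 = 0.0118
  ovoid-seedpod: (6 − 7.125)² / 7.125 = 0.1776
χ² = 0.0118 + 0.1776 = 0.1894 ≈ 0.189
Degrees of freedom = 2 − 1 = 1; critical value at α = 0.01 is 6.635.
Since 0.189 < 6.635, we fail to reject the null hypothesis — the data are consistent with the 15:1 ratio.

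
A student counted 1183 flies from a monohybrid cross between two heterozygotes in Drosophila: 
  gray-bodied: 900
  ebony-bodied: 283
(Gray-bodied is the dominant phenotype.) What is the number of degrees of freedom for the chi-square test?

1

For a monohybrid cross between heterozygotes with complete dominance, the expected phenotypic ratio is 3:1.
A goodness-of-fit test with 2 phenotype classes has df = 2 − 1 = 1.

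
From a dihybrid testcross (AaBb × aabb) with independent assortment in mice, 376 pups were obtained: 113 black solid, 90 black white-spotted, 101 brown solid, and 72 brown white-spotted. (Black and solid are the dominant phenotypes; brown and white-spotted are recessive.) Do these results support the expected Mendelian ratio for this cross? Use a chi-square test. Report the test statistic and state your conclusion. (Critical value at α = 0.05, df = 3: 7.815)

9.681; not consistent

A dihybrid testcross with independent assortment gives a 1:1:1:1 ratio.
Total ratio parts = 4. Expected numbers out of 376:
  black solid: 376 × 1/4 = 94
  black white-spotted: 376 × 1/4 = 94
  brown solid: 376 × 1/4 = 94
  brown white-spotted: 376 × 1/4 = 94
χ² = Σ (O − E)² / E
  black solid: (113 − 94)² / 94 = 3.8404
  black white-spotted: (90 − 94)² / 94 = 0.1702
  brown solid: (101 − 94)² / 94 = 0.5213
  brown white-spotted: (72 − 94)² / 94 = 5.1489
χ² = 3.8404 + 0.1702 + 0.5213 + 5.1489 = 9.6808 ≈ 9.681
Degrees of freedom = 4 − 1 = 3; critical value at α = 0.05 is 7.815.
Since 9.681 > 7.815, we reject the null hypothesis — the data do not fit the 1:1:1:1 ratio.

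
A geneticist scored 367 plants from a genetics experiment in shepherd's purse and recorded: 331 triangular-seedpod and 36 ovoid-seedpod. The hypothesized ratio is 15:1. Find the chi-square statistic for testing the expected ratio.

7.935

The 15:1 ratio has 16 parts, so with N = 367 the expected counts are:
  triangular-seedpod: 367 × 15/16 = 344.0625
  ovoid-seedpod: 367 × 1/16 = 22.9375
χ² = Σ (O − E)² / E
  triangular-seedpod: (331 − 344.0625)² / 344.0625 = 0.4959
  ovoid-seedpod: (36 − 22.9375)² / 22.9375 = 7.4389
χ² = 0.4959 + 7.4389 = 7.9348 ≈ 7.935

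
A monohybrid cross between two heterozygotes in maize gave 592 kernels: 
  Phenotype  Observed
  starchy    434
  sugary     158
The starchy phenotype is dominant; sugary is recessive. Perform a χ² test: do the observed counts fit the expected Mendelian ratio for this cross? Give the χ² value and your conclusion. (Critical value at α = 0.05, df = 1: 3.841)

For a monohybrid cross between heterozygotes with complete dominance, the expected phenotypic ratio is 3:1.
Total ratio parts = 4. Expected numbers out of 592:
  starchy: 592 × 3/4 = 444
  sugary: 592 × 1/4 = 148
χ² = Σ (O − E)² / E
  starchy: (434 − 444)² / 444 = 0.2252
  sugary: (158 − 148)² / 148 = 0.6757
χ² = 0.2252 + 0.6757 = 0.9009 ≈ 0.901
Degrees of freedom = 2 − 1 = 1; critical value at α = 0.05 is 3.841.
Since 0.901 < 3.841, we fail to reject the null hypothesis — the data are consistent with the 3:1 ratio.

0.901; consistent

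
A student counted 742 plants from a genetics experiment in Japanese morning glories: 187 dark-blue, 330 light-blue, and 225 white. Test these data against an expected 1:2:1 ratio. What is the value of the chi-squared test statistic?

12.954

The 1:2:1 ratio has 4 parts, so with N = 742 the expected counts are:
  dark-blue: 742 × 1/4 = 185.5
  light-blue: 742 × 2/4 = 371
  white: 742 × 1/4 = 185.5
χ² = Σ (O − E)² / E
  dark-blue: (187 − 185.5)² / 185.5 = 0.0121
  light-blue: (330 − 371)² / 371 = 4.5310
  white: (225 − 185.5)² / 185.5 = 8.4111
χ² = 0.0121 + 4.5310 + 8.4111 = 12.9542 ≈ 12.954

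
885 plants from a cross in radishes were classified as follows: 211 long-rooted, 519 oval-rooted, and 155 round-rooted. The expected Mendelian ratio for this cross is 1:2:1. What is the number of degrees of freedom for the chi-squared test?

2

A goodness-of-fit test with 3 phenotype classes has df = 3 − 1 = 2.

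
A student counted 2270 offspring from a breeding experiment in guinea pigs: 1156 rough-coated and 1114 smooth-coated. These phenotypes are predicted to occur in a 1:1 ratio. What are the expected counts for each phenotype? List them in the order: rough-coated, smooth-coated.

Total ratio parts = 2. Expected numbers out of 2270:
  rough-coated: 2270 × 1/2 = 1135
  smooth-coated: 2270 × 1/2 = 1135

1135, 1135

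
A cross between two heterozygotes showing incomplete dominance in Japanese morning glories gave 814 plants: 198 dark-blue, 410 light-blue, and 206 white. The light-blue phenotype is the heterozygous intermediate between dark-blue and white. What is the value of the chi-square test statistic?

0.201

With incomplete dominance, a heterozygote × heterozygote cross gives a 1:2:1 phenotypic ratio.
Total ratio parts = 4. Expected numbers out of 814:
  dark-blue: 814 × 1/4 = 203.5
  light-blue: 814 × 2/4 = 407
  white: 814 × 1/4 = 203.5
χ² = Σ (O − E)² / E
  dark-blue: (198 − 203.5)² / 203.5 = 0.1486
  light-blue: (410 − 407)² / 407 = 0.0221
  white: (206 − 203.5)² / 203.5 = 0.0307
χ² = 0.1486 + 0.0221 + 0.0307 = 0.2014 ≈ 0.201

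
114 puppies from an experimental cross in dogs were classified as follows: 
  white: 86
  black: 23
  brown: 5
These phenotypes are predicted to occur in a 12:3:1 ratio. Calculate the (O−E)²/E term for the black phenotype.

0.124

Under the 12:3:1 hypothesis (Σ ratio = 16, N = 114):
  white: 114 × 12/16 = 85.5
  black: 114 × 3/16 = 21.375
  brown: 114 × 1/16 = 7.125
Contribution of black: (23 − 21.375)² / 21.375 = 0.1235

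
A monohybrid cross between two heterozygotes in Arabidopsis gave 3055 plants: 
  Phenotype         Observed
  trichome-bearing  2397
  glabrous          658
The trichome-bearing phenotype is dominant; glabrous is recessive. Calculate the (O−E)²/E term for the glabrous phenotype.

14.642

For a monohybrid cross between heterozygotes with complete dominance, the expected phenotypic ratio is 3:1.
Total ratio parts = 4. Expected numbers out of 3055:
  trichome-bearing: 3055 × 3/4 = 2291.25
  glabrous: 3055 × 1/4 = 763.75
Contribution of glabrous: (658 − 763.75)² / 763.75 = 14.6423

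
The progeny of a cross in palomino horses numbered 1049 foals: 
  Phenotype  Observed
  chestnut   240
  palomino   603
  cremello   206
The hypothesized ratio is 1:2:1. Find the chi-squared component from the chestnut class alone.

Under the 1:2:1 hypothesis (Σ ratio = 4, N = 1049):
  chestnut: 1049 × 1/4 = 262.25
  palomino: 1049 × 2/4 = 524.5
  cremello: 1049 × 1/4 = 262.25
Contribution of chestnut: (240 − 262.25)² / 262.25 = 1.8878

1.888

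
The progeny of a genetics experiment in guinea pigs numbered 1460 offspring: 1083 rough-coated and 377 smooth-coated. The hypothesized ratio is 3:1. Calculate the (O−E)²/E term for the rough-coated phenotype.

Expected counts for N = 1460 under a 3:1 ratio (total parts = 4):
  rough-coated: 1460 × 3/4 = 1095
  smooth-coated: 1460 × 1/4 = 365
Contribution of rough-coated: (1083 − 1095)² / 1095 = 0.1315

0.132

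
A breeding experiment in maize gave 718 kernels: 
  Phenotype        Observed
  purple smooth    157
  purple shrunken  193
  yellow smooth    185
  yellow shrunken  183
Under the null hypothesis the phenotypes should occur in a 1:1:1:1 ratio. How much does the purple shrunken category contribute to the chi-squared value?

Expected counts for N = 718 under a 1:1:1:1 ratio (total parts = 4):
  purple smooth: 718 × 1/4 = 179.5
  purple shrunken: 718 × 1/4 = 179.5
  yellow smooth: 718 × 1/4 = 179.5
  yellow shrunken: 718 × 1/4 = 179.5
Contribution of purple shrunken: (193 − 179.5)² / 179.5 = 1.0153

1.015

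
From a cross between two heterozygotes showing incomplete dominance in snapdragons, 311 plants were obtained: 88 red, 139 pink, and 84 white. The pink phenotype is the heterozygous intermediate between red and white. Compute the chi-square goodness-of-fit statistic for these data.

With incomplete dominance, a heterozygote × heterozygote cross gives a 1:2:1 phenotypic ratio.
Total ratio parts = 4. Expected numbers out of 311:
  red: 311 × 1/4 = 77.75
  pink: 311 × 2/4 = 155.5
  white: 311 × 1/4 = 77.75
χ² = Σ (O − E)² / E
  red: (88 − 77.75)² / 77.75 = 1.3513
  pink: (139 − 155.5)² / 155.5 = 1.7508
  white: (84 − 77.75)² / 77.75 = 0.5024
χ² = 1.3513 + 1.7508 + 0.5024 = 3.6045 ≈ 3.605

3.605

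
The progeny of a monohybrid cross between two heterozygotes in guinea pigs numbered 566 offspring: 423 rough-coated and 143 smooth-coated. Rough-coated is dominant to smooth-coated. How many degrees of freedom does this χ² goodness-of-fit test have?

For a monohybrid cross between heterozygotes with complete dominance, the expected phenotypic ratio is 3:1.
A goodness-of-fit test with 2 phenotype classes has df = 2 − 1 = 1.

1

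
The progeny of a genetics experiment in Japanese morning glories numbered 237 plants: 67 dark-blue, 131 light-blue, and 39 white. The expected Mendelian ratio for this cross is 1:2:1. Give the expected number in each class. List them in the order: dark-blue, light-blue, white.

Expected counts for N = 237 under a 1:2:1 ratio (total parts = 4):
  dark-blue: 237 × 1/4 = 59.25
  light-blue: 237 × 2/4 = 118.5
  white: 237 × 1/4 = 59.25

59.25, 118.5, 59.25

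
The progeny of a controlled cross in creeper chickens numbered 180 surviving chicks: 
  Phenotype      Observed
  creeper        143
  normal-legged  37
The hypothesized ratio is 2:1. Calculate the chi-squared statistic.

Expected counts for N = 180 under a 2:1 ratio (total parts = 3):
  creeper: 180 × 2/3 = 120
  normal-legged: 180 × 1/3 = 60
χ² = Σ (O − E)² / E
  creeper: (143 − 120)² / 120 = 4.4083
  normal-legged: (37 − 60)² / 60 = 8.8167
χ² = 4.4083 + 8.8167 = 13.225

13.225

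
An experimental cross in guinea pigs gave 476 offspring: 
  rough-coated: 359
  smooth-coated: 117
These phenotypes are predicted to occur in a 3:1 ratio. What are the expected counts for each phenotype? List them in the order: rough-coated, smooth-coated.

Total ratio parts = 4. Expected numbers out of 476:
  rough-coated: 476 × 3/4 = 357
  smooth-coated: 476 × 1/4 = 119

357, 119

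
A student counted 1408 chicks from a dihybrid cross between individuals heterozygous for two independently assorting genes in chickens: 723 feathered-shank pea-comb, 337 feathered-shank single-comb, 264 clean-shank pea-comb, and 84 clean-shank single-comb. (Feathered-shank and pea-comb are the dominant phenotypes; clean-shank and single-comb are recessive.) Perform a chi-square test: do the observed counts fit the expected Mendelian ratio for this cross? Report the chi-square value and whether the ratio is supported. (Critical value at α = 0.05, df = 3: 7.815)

26.379; not consistent

A dihybrid F₂ with independent assortment and complete dominance at both loci gives a 9:3:3:1 phenotypic ratio.
The 9:3:3:1 ratio has 16 parts, so with N = 1408 the expected counts are:
  feathered-shank pea-comb: 1408 × 9/16 = 792
  feathered-shank single-comb: 1408 × 3/16 = 264
  clean-shank pea-comb: 1408 × 3/16 = 264
  clean-shank single-comb: 1408 × 1/16 = 88
χ² = Σ (O − E)² / E
  feathered-shank pea-comb: (723 − 792)² / 792 = 6.0114
  feathered-shank single-comb: (337 − 264)² / 264 = 20.1856
  clean-shank pea-comb: (264 − 264)² / 264 = 0.0000
  clean-shank single-comb: (84 − 88)² / 88 = 0.1818
χ² = 6.0114 + 20.1856 + 0.0000 + 0.1818 = 26.3788 ≈ 26.379
Degrees of freedom = 4 − 1 = 3; critical value at α = 0.05 is 7.815.
Since 26.379 > 7.815, we reject the null hypothesis — the data do not fit the 9:3:3:1 ratio.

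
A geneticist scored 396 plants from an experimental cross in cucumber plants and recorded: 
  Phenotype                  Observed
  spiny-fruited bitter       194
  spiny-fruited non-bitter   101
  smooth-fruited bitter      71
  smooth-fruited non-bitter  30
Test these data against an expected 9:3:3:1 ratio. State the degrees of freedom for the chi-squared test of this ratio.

A goodness-of-fit test with 4 phenotype classes has df = 4 − 1 = 3.

3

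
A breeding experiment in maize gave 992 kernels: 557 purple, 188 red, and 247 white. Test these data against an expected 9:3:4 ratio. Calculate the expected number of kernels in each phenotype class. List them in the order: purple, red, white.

558, 186, 248

The 9:3:4 ratio has 16 parts, so with N = 992 the expected counts are:
  purple: 992 × 9/16 = 558
  red: 992 × 3/16 = 186
  white: 992 × 4/16 = 248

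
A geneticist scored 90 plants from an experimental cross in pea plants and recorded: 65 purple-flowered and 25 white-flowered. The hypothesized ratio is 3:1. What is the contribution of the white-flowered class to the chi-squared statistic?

Total ratio parts = 4. Expected numbers out of 90:
  purple-flowered: 90 × 3/4 = 67.5
  white-flowered: 90 × 1/4 = 22.5
Contribution of white-flowered: (25 − 22.5)² / 22.5 = 0.2778

0.278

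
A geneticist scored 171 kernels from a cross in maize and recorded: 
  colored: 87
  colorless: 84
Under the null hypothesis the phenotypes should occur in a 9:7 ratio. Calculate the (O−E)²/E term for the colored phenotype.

0.878

Expected counts for N = 171 under a 9:7 ratio (total parts = 16):
  colored: 171 × 9/16 = 96.1875
  colorless: 171 × 7/16 = 74.8125
Contribution of colored: (87 − 96.1875)² / 96.1875 = 0.8776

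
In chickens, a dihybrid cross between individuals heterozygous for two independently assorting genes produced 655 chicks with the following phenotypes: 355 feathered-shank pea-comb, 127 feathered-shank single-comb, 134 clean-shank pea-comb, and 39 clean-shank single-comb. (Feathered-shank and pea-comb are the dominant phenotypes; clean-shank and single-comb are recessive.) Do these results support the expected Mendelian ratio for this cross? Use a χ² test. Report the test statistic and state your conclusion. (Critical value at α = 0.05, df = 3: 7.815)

A dihybrid F₂ with independent assortment and complete dominance at both loci gives a 9:3:3:1 phenotypic ratio.
Total ratio parts = 16. Expected numbers out of 655:
  feathered-shank pea-comb: 655 × 9/16 = 368.4375
  feathered-shank single-comb: 655 × 3/16 = 122.8125
  clean-shank pea-comb: 655 × 3/16 = 122.8125
  clean-shank single-comb: 655 × 1/16 = 40.9375
χ² = Σ (O − E)² / E
  feathered-shank pea-comb: (355 − 368.4375)² / 368.4375 = 0.4901
  feathered-shank single-comb: (127 − 122.8125)² / 122.8125 = 0.1428
  clean-shank pea-comb: (134 − 122.8125)² / 122.8125 = 1.0191
  clean-shank single-comb: (39 − 40.9375)² / 40.9375 = 0.0917
χ² = 0.4901 + 0.1428 + 1.0191 + 0.0917 = 1.7437 ≈ 1.744
Degrees of freedom = 4 − 1 = 3; critical value at α = 0.05 is 7.815.
Since 1.744 < 7.815, we fail to reject the null hypothesis — the data are consistent with the 9:3:3:1 ratio.

1.744; consistent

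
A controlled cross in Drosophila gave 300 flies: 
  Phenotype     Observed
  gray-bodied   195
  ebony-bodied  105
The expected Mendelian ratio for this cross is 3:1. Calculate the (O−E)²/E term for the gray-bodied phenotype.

4.000

Expected counts for N = 300 under a 3:1 ratio (total parts = 4):
  gray-bodied: 300 × 3/4 = 225
  ebony-bodied: 300 × 1/4 = 75
Contribution of gray-bodied: (195 − 225)² / 225 = 4.0000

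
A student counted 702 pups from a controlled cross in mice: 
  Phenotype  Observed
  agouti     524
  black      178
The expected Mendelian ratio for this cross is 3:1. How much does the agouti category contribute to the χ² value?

Expected counts for N = 702 under a 3:1 ratio (total parts = 4):
  agouti: 702 × 3/4 = 526.5
  black: 702 × 1/4 = 175.5
Contribution of agouti: (524 − 526.5)² / 526.5 = 0.0119

0.012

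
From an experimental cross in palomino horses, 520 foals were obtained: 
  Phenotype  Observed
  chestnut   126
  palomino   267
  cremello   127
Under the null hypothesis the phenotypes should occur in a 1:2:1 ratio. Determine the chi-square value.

0.381

Expected counts for N = 520 under a 1:2:1 ratio (total parts = 4):
  chestnut: 520 × 1/4 = 130
  palomino: 520 × 2/4 = 260
  cremello: 520 × 1/4 = 130
χ² = Σ (O − E)² / E
  chestnut: (126 − 130)² / 130 = 0.1231
  palomino: (267 − 260)² / 260 = 0.1885
  cremello: (127 − 130)² / 130 = 0.0692
χ² = 0.1231 + 0.1885 + 0.0692 = 0.3808 ≈ 0.381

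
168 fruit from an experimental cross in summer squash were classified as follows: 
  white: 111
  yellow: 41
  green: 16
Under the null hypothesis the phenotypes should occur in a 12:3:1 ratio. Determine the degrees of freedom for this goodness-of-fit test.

A goodness-of-fit test with 3 phenotype classes has df = 3 − 1 = 2.

2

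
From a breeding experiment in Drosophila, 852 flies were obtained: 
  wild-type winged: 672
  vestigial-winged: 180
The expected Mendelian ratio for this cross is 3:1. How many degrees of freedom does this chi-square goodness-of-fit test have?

A goodness-of-fit test with 2 phenotype classes has df = 2 − 1 = 1.

1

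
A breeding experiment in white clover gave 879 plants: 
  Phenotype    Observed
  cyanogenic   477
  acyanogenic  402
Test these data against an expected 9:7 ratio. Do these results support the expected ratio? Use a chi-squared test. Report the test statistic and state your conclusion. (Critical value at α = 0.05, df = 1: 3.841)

Expected counts for N = 879 under a 9:7 ratio (total parts = 16):
  cyanogenic: 879 × 9/16 = 494.4375
  acyanogenic: 879 × 7/16 = 384.5625
χ² = Σ (O − E)² / E
  cyanogenic: (477 − 494.4375)² / 494.4375 = 0.6150
  acyanogenic: (402 − 384.5625)² / 384.5625 = 0.7907
χ² = 0.6150 + 0.7907 = 1.4057 ≈ 1.406
Degrees of freedom = 2 − 1 = 1; critical value at α = 0.05 is 3.841.
Since 1.406 < 3.841, we fail to reject the null hypothesis — the data are consistent with the 9:7 ratio.

1.406; consistent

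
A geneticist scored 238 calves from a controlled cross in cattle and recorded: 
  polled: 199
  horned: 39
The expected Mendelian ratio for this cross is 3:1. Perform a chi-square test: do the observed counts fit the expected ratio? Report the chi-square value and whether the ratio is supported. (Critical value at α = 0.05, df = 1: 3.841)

The 3:1 ratio has 4 parts, so with N = 238 the expected counts are:
  polled: 238 × 3/4 = 178.5
  horned: 238 × 1/4 = 59.5
χ² = Σ (O − E)² / E
  polled: (199 − 178.5)² / 178.5 = 2.3543
  horned: (39 − 59.5)² / 59.5 = 7.0630
χ² = 2.3543 + 7.0630 = 9.4173 ≈ 9.417
Degrees of freedom = 2 − 1 = 1; critical value at α = 0.05 is 3.841.
Since 9.417 > 3.841, we reject the null hypothesis — the data do not fit the 3:1 ratio.

9.417; not consistent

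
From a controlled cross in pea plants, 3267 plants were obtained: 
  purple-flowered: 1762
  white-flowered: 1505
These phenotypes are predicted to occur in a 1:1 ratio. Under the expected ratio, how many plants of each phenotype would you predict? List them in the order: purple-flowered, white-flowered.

The 1:1 ratio has 2 parts, so with N = 3267 the expected counts are:
  purple-flowered: 3267 × 1/2 = 1633.5
  white-flowered: 3267 × 1/2 = 1633.5

1633.5, 1633.5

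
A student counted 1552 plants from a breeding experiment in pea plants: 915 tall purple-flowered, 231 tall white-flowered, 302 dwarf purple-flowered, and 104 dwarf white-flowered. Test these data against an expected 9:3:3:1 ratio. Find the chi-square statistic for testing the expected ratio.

The 9:3:3:1 ratio has 16 parts, so with N = 1552 the expected counts are:
  tall purple-flowered: 1552 × 9/16 = 873
  tall white-flowered: 1552 × 3/16 = 291
  dwarf purple-flowered: 1552 × 3/16 = 291
  dwarf white-flowered: 1552 × 1/16 = 97
χ² = Σ (O − E)² / E
  tall purple-flowered: (915 − 873)² / 873 = 2.0206
  tall white-flowered: (231 − 291)² / 291 = 12.3711
  dwarf purple-flowered: (302 − 291)² / 291 = 0.4158
  dwarf white-flowered: (104 − 97)² / 97 = 0.5052
χ² = 2.0206 + 12.3711 + 0.4158 + 0.5052 = 15.3127 ≈ 15.313

15.313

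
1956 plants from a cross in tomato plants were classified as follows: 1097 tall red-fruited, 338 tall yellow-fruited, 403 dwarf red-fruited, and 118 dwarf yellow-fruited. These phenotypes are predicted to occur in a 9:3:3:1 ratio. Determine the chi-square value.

5.994

Expected counts for N = 1956 under a 9:3:3:1 ratio (total parts = 16):
  tall red-fruited: 1956 × 9/16 = 1100.25
  tall yellow-fruited: 1956 × 3/16 = 366.75
  dwarf red-fruited: 1956 × 3/16 = 366.75
  dwarf yellow-fruited: 1956 × 1/16 = 122.25
χ² = Σ (O − E)² / E
  tall red-fruited: (1097 − 1100.25)² / 1100.25 = 0.0096
  tall yellow-fruited: (338 − 366.75)² / 366.75 = 2.2537
  dwarf red-fruited: (403 − 366.75)² / 366.75 = 3.5830
  dwarf yellow-fruited: (118 − 122.25)² / 122.25 = 0.1478
χ² = 0.0096 + 2.2537 + 3.5830 + 0.1478 = 5.9941 ≈ 5.994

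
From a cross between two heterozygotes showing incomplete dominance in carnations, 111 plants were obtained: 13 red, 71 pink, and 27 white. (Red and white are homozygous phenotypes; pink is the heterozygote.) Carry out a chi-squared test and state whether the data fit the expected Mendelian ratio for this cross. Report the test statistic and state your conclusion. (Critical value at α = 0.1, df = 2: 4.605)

With incomplete dominance, a heterozygote × heterozygote cross gives a 1:2:1 phenotypic ratio.
Under the 1:2:1 hypothesis (Σ ratio = 4, N = 111):
  red: 111 × 1/4 = 27.75
  pink: 111 × 2/4 = 55.5
  white: 111 × 1/4 = 27.75
χ² = Σ (O − E)² / E
  red: (13 − 27.75)² / 27.75 = 7.8401
  pink: (71 − 55.5)² / 55.5 = 4.3288
  white: (27 − 27.75)² / 27.75 = 0.0203
χ² = 7.8401 + 4.3288 + 0.0203 = 12.1892 ≈ 12.189
Degrees of freedom = 3 − 1 = 2; critical value at α = 0.1 is 4.605.
Since 12.189 > 4.605, we reject the null hypothesis — the data do not fit the 1:2:1 ratio.

12.189; not consistent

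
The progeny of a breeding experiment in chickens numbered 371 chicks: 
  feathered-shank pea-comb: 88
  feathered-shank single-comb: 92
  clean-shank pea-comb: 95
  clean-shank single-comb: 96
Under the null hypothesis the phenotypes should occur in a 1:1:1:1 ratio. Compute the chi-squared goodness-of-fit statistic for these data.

0.418

Under the 1:1:1:1 hypothesis (Σ ratio = 4, N = 371):
  feathered-shank pea-comb: 371 × 1/4 = 92.75
  feathered-shank single-comb: 371 × 1/4 = 92.75
  clean-shank pea-comb: 371 × 1/4 = 92.75
  clean-shank single-comb: 371 × 1/4 = 92.75
χ² = Σ (O − E)² / E
  feathered-shank pea-comb: (88 − 92.75)² / 92.75 = 0.2433
  feathered-shank single-comb: (92 − 92.75)² / 92.75 = 0.0061
  clean-shank pea-comb: (95 − 92.75)² / 92.75 = 0.0546
  clean-shank single-comb: (96 − 92.75)² / 92.75 = 0.1139
χ² = 0.2433 + 0.0061 + 0.0546 + 0.1139 = 0.4179 ≈ 0.418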